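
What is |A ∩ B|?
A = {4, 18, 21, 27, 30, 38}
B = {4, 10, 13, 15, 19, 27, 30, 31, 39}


Set A = {4, 18, 21, 27, 30, 38}
Set B = {4, 10, 13, 15, 19, 27, 30, 31, 39}
A ∩ B = {4, 27, 30}
|A ∩ B| = 3

3


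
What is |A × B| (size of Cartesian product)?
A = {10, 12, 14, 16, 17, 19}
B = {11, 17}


Set A = {10, 12, 14, 16, 17, 19} has 6 elements.
Set B = {11, 17} has 2 elements.
|A × B| = |A| × |B| = 6 × 2 = 12

12


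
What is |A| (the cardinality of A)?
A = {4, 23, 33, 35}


Set A = {4, 23, 33, 35}
Listing elements: 4, 23, 33, 35
Counting: 4 elements
|A| = 4

4


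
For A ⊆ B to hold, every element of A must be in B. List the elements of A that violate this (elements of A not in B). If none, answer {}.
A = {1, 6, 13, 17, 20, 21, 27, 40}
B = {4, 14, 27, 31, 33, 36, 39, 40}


Set A = {1, 6, 13, 17, 20, 21, 27, 40}
Set B = {4, 14, 27, 31, 33, 36, 39, 40}
Check each element of A against B:
1 ∉ B (include), 6 ∉ B (include), 13 ∉ B (include), 17 ∉ B (include), 20 ∉ B (include), 21 ∉ B (include), 27 ∈ B, 40 ∈ B
Elements of A not in B: {1, 6, 13, 17, 20, 21}

{1, 6, 13, 17, 20, 21}


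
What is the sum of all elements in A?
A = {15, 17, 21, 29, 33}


Set A = {15, 17, 21, 29, 33}
Sum = 15 + 17 + 21 + 29 + 33 = 115

115


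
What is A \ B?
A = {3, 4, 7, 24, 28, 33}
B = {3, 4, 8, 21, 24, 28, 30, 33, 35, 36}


Set A = {3, 4, 7, 24, 28, 33}
Set B = {3, 4, 8, 21, 24, 28, 30, 33, 35, 36}
A \ B includes elements in A that are not in B.
Check each element of A:
3 (in B, remove), 4 (in B, remove), 7 (not in B, keep), 24 (in B, remove), 28 (in B, remove), 33 (in B, remove)
A \ B = {7}

{7}


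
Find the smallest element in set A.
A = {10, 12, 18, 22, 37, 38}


Set A = {10, 12, 18, 22, 37, 38}
Elements in ascending order: 10, 12, 18, 22, 37, 38
The smallest element is 10.

10


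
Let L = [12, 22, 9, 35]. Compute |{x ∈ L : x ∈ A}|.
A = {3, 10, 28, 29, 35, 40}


Set A = {3, 10, 28, 29, 35, 40}
Candidates: [12, 22, 9, 35]
Check each candidate:
12 ∉ A, 22 ∉ A, 9 ∉ A, 35 ∈ A
Count of candidates in A: 1

1


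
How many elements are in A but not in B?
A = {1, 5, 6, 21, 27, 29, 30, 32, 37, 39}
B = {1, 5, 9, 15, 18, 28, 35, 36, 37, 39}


Set A = {1, 5, 6, 21, 27, 29, 30, 32, 37, 39}
Set B = {1, 5, 9, 15, 18, 28, 35, 36, 37, 39}
A \ B = {6, 21, 27, 29, 30, 32}
|A \ B| = 6

6


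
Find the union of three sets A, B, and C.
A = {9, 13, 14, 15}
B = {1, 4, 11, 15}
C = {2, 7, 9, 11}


Set A = {9, 13, 14, 15}
Set B = {1, 4, 11, 15}
Set C = {2, 7, 9, 11}
First, A ∪ B = {1, 4, 9, 11, 13, 14, 15}
Then, (A ∪ B) ∪ C = {1, 2, 4, 7, 9, 11, 13, 14, 15}

{1, 2, 4, 7, 9, 11, 13, 14, 15}


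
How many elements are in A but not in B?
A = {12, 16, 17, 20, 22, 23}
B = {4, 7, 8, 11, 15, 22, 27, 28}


Set A = {12, 16, 17, 20, 22, 23}
Set B = {4, 7, 8, 11, 15, 22, 27, 28}
A \ B = {12, 16, 17, 20, 23}
|A \ B| = 5

5


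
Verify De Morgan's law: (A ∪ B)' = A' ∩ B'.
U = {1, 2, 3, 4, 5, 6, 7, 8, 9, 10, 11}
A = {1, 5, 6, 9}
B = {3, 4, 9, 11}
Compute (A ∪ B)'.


U = {1, 2, 3, 4, 5, 6, 7, 8, 9, 10, 11}
A = {1, 5, 6, 9}, B = {3, 4, 9, 11}
A ∪ B = {1, 3, 4, 5, 6, 9, 11}
(A ∪ B)' = U \ (A ∪ B) = {2, 7, 8, 10}
Verification via A' ∩ B': A' = {2, 3, 4, 7, 8, 10, 11}, B' = {1, 2, 5, 6, 7, 8, 10}
A' ∩ B' = {2, 7, 8, 10} ✓

{2, 7, 8, 10}


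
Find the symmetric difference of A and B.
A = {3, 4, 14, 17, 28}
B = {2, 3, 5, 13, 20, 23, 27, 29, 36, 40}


Set A = {3, 4, 14, 17, 28}
Set B = {2, 3, 5, 13, 20, 23, 27, 29, 36, 40}
A △ B = (A \ B) ∪ (B \ A)
Elements in A but not B: {4, 14, 17, 28}
Elements in B but not A: {2, 5, 13, 20, 23, 27, 29, 36, 40}
A △ B = {2, 4, 5, 13, 14, 17, 20, 23, 27, 28, 29, 36, 40}

{2, 4, 5, 13, 14, 17, 20, 23, 27, 28, 29, 36, 40}


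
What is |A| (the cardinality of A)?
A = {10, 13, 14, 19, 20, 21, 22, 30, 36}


Set A = {10, 13, 14, 19, 20, 21, 22, 30, 36}
Listing elements: 10, 13, 14, 19, 20, 21, 22, 30, 36
Counting: 9 elements
|A| = 9

9


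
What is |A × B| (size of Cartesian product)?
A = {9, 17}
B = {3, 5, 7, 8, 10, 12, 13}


Set A = {9, 17} has 2 elements.
Set B = {3, 5, 7, 8, 10, 12, 13} has 7 elements.
|A × B| = |A| × |B| = 2 × 7 = 14

14


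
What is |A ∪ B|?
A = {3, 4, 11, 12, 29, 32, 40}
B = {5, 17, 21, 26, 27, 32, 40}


Set A = {3, 4, 11, 12, 29, 32, 40}, |A| = 7
Set B = {5, 17, 21, 26, 27, 32, 40}, |B| = 7
A ∩ B = {32, 40}, |A ∩ B| = 2
|A ∪ B| = |A| + |B| - |A ∩ B| = 7 + 7 - 2 = 12

12


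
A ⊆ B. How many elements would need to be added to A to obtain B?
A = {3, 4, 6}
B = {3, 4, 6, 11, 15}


Set A = {3, 4, 6}, |A| = 3
Set B = {3, 4, 6, 11, 15}, |B| = 5
Since A ⊆ B: B \ A = {11, 15}
|B| - |A| = 5 - 3 = 2

2


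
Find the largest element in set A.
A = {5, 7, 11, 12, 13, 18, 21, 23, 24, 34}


Set A = {5, 7, 11, 12, 13, 18, 21, 23, 24, 34}
Elements in ascending order: 5, 7, 11, 12, 13, 18, 21, 23, 24, 34
The largest element is 34.

34


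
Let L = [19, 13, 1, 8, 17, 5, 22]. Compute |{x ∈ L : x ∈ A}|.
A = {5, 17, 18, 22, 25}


Set A = {5, 17, 18, 22, 25}
Candidates: [19, 13, 1, 8, 17, 5, 22]
Check each candidate:
19 ∉ A, 13 ∉ A, 1 ∉ A, 8 ∉ A, 17 ∈ A, 5 ∈ A, 22 ∈ A
Count of candidates in A: 3

3


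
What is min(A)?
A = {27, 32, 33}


Set A = {27, 32, 33}
Elements in ascending order: 27, 32, 33
The smallest element is 27.

27


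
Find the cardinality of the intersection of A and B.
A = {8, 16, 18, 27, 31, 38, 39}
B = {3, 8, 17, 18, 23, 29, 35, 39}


Set A = {8, 16, 18, 27, 31, 38, 39}
Set B = {3, 8, 17, 18, 23, 29, 35, 39}
A ∩ B = {8, 18, 39}
|A ∩ B| = 3

3


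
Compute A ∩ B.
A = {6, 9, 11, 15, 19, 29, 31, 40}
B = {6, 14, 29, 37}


Set A = {6, 9, 11, 15, 19, 29, 31, 40}
Set B = {6, 14, 29, 37}
A ∩ B includes only elements in both sets.
Check each element of A against B:
6 ✓, 9 ✗, 11 ✗, 15 ✗, 19 ✗, 29 ✓, 31 ✗, 40 ✗
A ∩ B = {6, 29}

{6, 29}


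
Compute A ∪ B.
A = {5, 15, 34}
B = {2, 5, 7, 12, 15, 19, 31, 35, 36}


Set A = {5, 15, 34}
Set B = {2, 5, 7, 12, 15, 19, 31, 35, 36}
A ∪ B includes all elements in either set.
Elements from A: {5, 15, 34}
Elements from B not already included: {2, 7, 12, 19, 31, 35, 36}
A ∪ B = {2, 5, 7, 12, 15, 19, 31, 34, 35, 36}

{2, 5, 7, 12, 15, 19, 31, 34, 35, 36}


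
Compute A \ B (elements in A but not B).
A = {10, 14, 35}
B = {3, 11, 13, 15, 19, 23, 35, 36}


Set A = {10, 14, 35}
Set B = {3, 11, 13, 15, 19, 23, 35, 36}
A \ B includes elements in A that are not in B.
Check each element of A:
10 (not in B, keep), 14 (not in B, keep), 35 (in B, remove)
A \ B = {10, 14}

{10, 14}


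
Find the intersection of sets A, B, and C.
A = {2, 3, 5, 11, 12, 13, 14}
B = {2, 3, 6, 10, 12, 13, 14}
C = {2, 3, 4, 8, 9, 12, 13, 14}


Set A = {2, 3, 5, 11, 12, 13, 14}
Set B = {2, 3, 6, 10, 12, 13, 14}
Set C = {2, 3, 4, 8, 9, 12, 13, 14}
First, A ∩ B = {2, 3, 12, 13, 14}
Then, (A ∩ B) ∩ C = {2, 3, 12, 13, 14}

{2, 3, 12, 13, 14}


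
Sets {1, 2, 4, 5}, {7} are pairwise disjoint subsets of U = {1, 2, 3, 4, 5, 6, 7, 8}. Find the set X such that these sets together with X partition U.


U = {1, 2, 3, 4, 5, 6, 7, 8}
Shown blocks: {1, 2, 4, 5}, {7}
A partition's blocks are pairwise disjoint and cover U, so the missing block = U \ (union of shown blocks).
Union of shown blocks: {1, 2, 4, 5, 7}
Missing block = U \ (union) = {3, 6, 8}

{3, 6, 8}


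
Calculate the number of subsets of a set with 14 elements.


The set has 14 elements.
The power set contains all possible subsets.
|P(A)| = 2^|A| = 2^14 = 16384

16384


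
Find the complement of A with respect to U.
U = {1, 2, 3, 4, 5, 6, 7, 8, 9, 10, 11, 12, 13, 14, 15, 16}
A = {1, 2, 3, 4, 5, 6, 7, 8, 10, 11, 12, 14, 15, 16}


Universal set U = {1, 2, 3, 4, 5, 6, 7, 8, 9, 10, 11, 12, 13, 14, 15, 16}
Set A = {1, 2, 3, 4, 5, 6, 7, 8, 10, 11, 12, 14, 15, 16}
A' = U \ A = elements in U but not in A
Checking each element of U:
1 (in A, exclude), 2 (in A, exclude), 3 (in A, exclude), 4 (in A, exclude), 5 (in A, exclude), 6 (in A, exclude), 7 (in A, exclude), 8 (in A, exclude), 9 (not in A, include), 10 (in A, exclude), 11 (in A, exclude), 12 (in A, exclude), 13 (not in A, include), 14 (in A, exclude), 15 (in A, exclude), 16 (in A, exclude)
A' = {9, 13}

{9, 13}


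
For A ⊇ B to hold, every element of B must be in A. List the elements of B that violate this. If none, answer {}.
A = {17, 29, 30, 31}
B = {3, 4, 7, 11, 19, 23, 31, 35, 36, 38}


Set A = {17, 29, 30, 31}
Set B = {3, 4, 7, 11, 19, 23, 31, 35, 36, 38}
Check each element of B against A:
3 ∉ A (include), 4 ∉ A (include), 7 ∉ A (include), 11 ∉ A (include), 19 ∉ A (include), 23 ∉ A (include), 31 ∈ A, 35 ∉ A (include), 36 ∉ A (include), 38 ∉ A (include)
Elements of B not in A: {3, 4, 7, 11, 19, 23, 35, 36, 38}

{3, 4, 7, 11, 19, 23, 35, 36, 38}


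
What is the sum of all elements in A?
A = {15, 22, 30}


Set A = {15, 22, 30}
Sum = 15 + 22 + 30 = 67

67


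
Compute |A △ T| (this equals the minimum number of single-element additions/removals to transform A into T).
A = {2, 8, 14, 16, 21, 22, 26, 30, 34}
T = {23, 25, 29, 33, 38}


Set A = {2, 8, 14, 16, 21, 22, 26, 30, 34}
Set T = {23, 25, 29, 33, 38}
Elements to remove from A (in A, not in T): {2, 8, 14, 16, 21, 22, 26, 30, 34} → 9 removals
Elements to add to A (in T, not in A): {23, 25, 29, 33, 38} → 5 additions
Total edits = 9 + 5 = 14

14


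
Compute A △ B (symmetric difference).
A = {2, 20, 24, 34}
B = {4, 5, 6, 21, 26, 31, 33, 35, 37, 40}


Set A = {2, 20, 24, 34}
Set B = {4, 5, 6, 21, 26, 31, 33, 35, 37, 40}
A △ B = (A \ B) ∪ (B \ A)
Elements in A but not B: {2, 20, 24, 34}
Elements in B but not A: {4, 5, 6, 21, 26, 31, 33, 35, 37, 40}
A △ B = {2, 4, 5, 6, 20, 21, 24, 26, 31, 33, 34, 35, 37, 40}

{2, 4, 5, 6, 20, 21, 24, 26, 31, 33, 34, 35, 37, 40}


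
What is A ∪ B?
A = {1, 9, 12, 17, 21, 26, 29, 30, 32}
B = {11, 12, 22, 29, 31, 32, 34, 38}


Set A = {1, 9, 12, 17, 21, 26, 29, 30, 32}
Set B = {11, 12, 22, 29, 31, 32, 34, 38}
A ∪ B includes all elements in either set.
Elements from A: {1, 9, 12, 17, 21, 26, 29, 30, 32}
Elements from B not already included: {11, 22, 31, 34, 38}
A ∪ B = {1, 9, 11, 12, 17, 21, 22, 26, 29, 30, 31, 32, 34, 38}

{1, 9, 11, 12, 17, 21, 22, 26, 29, 30, 31, 32, 34, 38}


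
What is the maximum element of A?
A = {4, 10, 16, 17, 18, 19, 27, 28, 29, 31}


Set A = {4, 10, 16, 17, 18, 19, 27, 28, 29, 31}
Elements in ascending order: 4, 10, 16, 17, 18, 19, 27, 28, 29, 31
The largest element is 31.

31


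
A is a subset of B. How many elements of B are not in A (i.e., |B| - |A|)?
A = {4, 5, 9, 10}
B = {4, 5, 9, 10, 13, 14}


Set A = {4, 5, 9, 10}, |A| = 4
Set B = {4, 5, 9, 10, 13, 14}, |B| = 6
Since A ⊆ B: B \ A = {13, 14}
|B| - |A| = 6 - 4 = 2

2


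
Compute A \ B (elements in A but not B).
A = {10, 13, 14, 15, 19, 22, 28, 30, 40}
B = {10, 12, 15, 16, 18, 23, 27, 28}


Set A = {10, 13, 14, 15, 19, 22, 28, 30, 40}
Set B = {10, 12, 15, 16, 18, 23, 27, 28}
A \ B includes elements in A that are not in B.
Check each element of A:
10 (in B, remove), 13 (not in B, keep), 14 (not in B, keep), 15 (in B, remove), 19 (not in B, keep), 22 (not in B, keep), 28 (in B, remove), 30 (not in B, keep), 40 (not in B, keep)
A \ B = {13, 14, 19, 22, 30, 40}

{13, 14, 19, 22, 30, 40}


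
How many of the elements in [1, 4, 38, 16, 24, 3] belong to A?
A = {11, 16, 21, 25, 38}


Set A = {11, 16, 21, 25, 38}
Candidates: [1, 4, 38, 16, 24, 3]
Check each candidate:
1 ∉ A, 4 ∉ A, 38 ∈ A, 16 ∈ A, 24 ∉ A, 3 ∉ A
Count of candidates in A: 2

2


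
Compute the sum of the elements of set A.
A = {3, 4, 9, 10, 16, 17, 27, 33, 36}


Set A = {3, 4, 9, 10, 16, 17, 27, 33, 36}
Sum = 3 + 4 + 9 + 10 + 16 + 17 + 27 + 33 + 36 = 155

155


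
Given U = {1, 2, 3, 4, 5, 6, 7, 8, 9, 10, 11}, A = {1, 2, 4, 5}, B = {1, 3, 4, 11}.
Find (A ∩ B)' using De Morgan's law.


U = {1, 2, 3, 4, 5, 6, 7, 8, 9, 10, 11}
A = {1, 2, 4, 5}, B = {1, 3, 4, 11}
A ∩ B = {1, 4}
(A ∩ B)' = U \ (A ∩ B) = {2, 3, 5, 6, 7, 8, 9, 10, 11}
Verification via A' ∪ B': A' = {3, 6, 7, 8, 9, 10, 11}, B' = {2, 5, 6, 7, 8, 9, 10}
A' ∪ B' = {2, 3, 5, 6, 7, 8, 9, 10, 11} ✓

{2, 3, 5, 6, 7, 8, 9, 10, 11}


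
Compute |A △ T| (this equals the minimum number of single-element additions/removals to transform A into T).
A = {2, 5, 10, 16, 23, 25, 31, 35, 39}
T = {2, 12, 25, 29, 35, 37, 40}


Set A = {2, 5, 10, 16, 23, 25, 31, 35, 39}
Set T = {2, 12, 25, 29, 35, 37, 40}
Elements to remove from A (in A, not in T): {5, 10, 16, 23, 31, 39} → 6 removals
Elements to add to A (in T, not in A): {12, 29, 37, 40} → 4 additions
Total edits = 6 + 4 = 10

10


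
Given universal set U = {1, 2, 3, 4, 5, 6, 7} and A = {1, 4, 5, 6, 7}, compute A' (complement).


Universal set U = {1, 2, 3, 4, 5, 6, 7}
Set A = {1, 4, 5, 6, 7}
A' = U \ A = elements in U but not in A
Checking each element of U:
1 (in A, exclude), 2 (not in A, include), 3 (not in A, include), 4 (in A, exclude), 5 (in A, exclude), 6 (in A, exclude), 7 (in A, exclude)
A' = {2, 3}

{2, 3}


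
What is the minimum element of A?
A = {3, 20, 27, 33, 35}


Set A = {3, 20, 27, 33, 35}
Elements in ascending order: 3, 20, 27, 33, 35
The smallest element is 3.

3


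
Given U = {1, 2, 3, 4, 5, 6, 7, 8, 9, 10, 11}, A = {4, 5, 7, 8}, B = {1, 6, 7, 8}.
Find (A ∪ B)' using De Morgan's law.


U = {1, 2, 3, 4, 5, 6, 7, 8, 9, 10, 11}
A = {4, 5, 7, 8}, B = {1, 6, 7, 8}
A ∪ B = {1, 4, 5, 6, 7, 8}
(A ∪ B)' = U \ (A ∪ B) = {2, 3, 9, 10, 11}
Verification via A' ∩ B': A' = {1, 2, 3, 6, 9, 10, 11}, B' = {2, 3, 4, 5, 9, 10, 11}
A' ∩ B' = {2, 3, 9, 10, 11} ✓

{2, 3, 9, 10, 11}


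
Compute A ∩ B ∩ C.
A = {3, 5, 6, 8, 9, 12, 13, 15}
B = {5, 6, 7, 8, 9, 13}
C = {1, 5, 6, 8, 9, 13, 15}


Set A = {3, 5, 6, 8, 9, 12, 13, 15}
Set B = {5, 6, 7, 8, 9, 13}
Set C = {1, 5, 6, 8, 9, 13, 15}
First, A ∩ B = {5, 6, 8, 9, 13}
Then, (A ∩ B) ∩ C = {5, 6, 8, 9, 13}

{5, 6, 8, 9, 13}


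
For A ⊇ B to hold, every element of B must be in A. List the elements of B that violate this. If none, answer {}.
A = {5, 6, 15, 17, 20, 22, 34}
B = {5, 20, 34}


Set A = {5, 6, 15, 17, 20, 22, 34}
Set B = {5, 20, 34}
Check each element of B against A:
5 ∈ A, 20 ∈ A, 34 ∈ A
Elements of B not in A: {}

{}


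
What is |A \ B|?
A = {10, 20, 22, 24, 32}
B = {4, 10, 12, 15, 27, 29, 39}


Set A = {10, 20, 22, 24, 32}
Set B = {4, 10, 12, 15, 27, 29, 39}
A \ B = {20, 22, 24, 32}
|A \ B| = 4

4


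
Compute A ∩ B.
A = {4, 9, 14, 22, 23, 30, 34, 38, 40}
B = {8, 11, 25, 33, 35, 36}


Set A = {4, 9, 14, 22, 23, 30, 34, 38, 40}
Set B = {8, 11, 25, 33, 35, 36}
A ∩ B includes only elements in both sets.
Check each element of A against B:
4 ✗, 9 ✗, 14 ✗, 22 ✗, 23 ✗, 30 ✗, 34 ✗, 38 ✗, 40 ✗
A ∩ B = {}

{}


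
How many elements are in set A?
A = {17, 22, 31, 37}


Set A = {17, 22, 31, 37}
Listing elements: 17, 22, 31, 37
Counting: 4 elements
|A| = 4

4


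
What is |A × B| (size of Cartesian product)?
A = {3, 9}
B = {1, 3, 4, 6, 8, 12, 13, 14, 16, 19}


Set A = {3, 9} has 2 elements.
Set B = {1, 3, 4, 6, 8, 12, 13, 14, 16, 19} has 10 elements.
|A × B| = |A| × |B| = 2 × 10 = 20

20


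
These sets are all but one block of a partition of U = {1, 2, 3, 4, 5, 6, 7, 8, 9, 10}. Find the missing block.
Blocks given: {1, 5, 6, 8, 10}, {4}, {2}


U = {1, 2, 3, 4, 5, 6, 7, 8, 9, 10}
Shown blocks: {1, 5, 6, 8, 10}, {4}, {2}
A partition's blocks are pairwise disjoint and cover U, so the missing block = U \ (union of shown blocks).
Union of shown blocks: {1, 2, 4, 5, 6, 8, 10}
Missing block = U \ (union) = {3, 7, 9}

{3, 7, 9}


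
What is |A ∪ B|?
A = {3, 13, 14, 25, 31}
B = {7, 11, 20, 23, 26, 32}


Set A = {3, 13, 14, 25, 31}, |A| = 5
Set B = {7, 11, 20, 23, 26, 32}, |B| = 6
A ∩ B = {}, |A ∩ B| = 0
|A ∪ B| = |A| + |B| - |A ∩ B| = 5 + 6 - 0 = 11

11


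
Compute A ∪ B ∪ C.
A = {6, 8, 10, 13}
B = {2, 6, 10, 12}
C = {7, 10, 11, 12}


Set A = {6, 8, 10, 13}
Set B = {2, 6, 10, 12}
Set C = {7, 10, 11, 12}
First, A ∪ B = {2, 6, 8, 10, 12, 13}
Then, (A ∪ B) ∪ C = {2, 6, 7, 8, 10, 11, 12, 13}

{2, 6, 7, 8, 10, 11, 12, 13}


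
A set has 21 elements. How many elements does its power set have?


The set has 21 elements.
The power set contains all possible subsets.
|P(A)| = 2^|A| = 2^21 = 2097152

2097152


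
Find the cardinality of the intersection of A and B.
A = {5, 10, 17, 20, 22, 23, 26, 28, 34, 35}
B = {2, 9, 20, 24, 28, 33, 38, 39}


Set A = {5, 10, 17, 20, 22, 23, 26, 28, 34, 35}
Set B = {2, 9, 20, 24, 28, 33, 38, 39}
A ∩ B = {20, 28}
|A ∩ B| = 2

2


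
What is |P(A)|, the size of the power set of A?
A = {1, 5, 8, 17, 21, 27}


Set A = {1, 5, 8, 17, 21, 27}
|A| = 6
The power set P(A) contains all subsets of A.
|P(A)| = 2^|A| = 2^6 = 64

64


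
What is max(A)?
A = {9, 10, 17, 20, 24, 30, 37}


Set A = {9, 10, 17, 20, 24, 30, 37}
Elements in ascending order: 9, 10, 17, 20, 24, 30, 37
The largest element is 37.

37


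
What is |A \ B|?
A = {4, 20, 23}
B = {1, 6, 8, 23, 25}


Set A = {4, 20, 23}
Set B = {1, 6, 8, 23, 25}
A \ B = {4, 20}
|A \ B| = 2

2


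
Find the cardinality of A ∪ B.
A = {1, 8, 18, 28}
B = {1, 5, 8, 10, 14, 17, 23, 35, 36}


Set A = {1, 8, 18, 28}, |A| = 4
Set B = {1, 5, 8, 10, 14, 17, 23, 35, 36}, |B| = 9
A ∩ B = {1, 8}, |A ∩ B| = 2
|A ∪ B| = |A| + |B| - |A ∩ B| = 4 + 9 - 2 = 11

11


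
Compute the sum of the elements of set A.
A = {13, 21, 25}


Set A = {13, 21, 25}
Sum = 13 + 21 + 25 = 59

59


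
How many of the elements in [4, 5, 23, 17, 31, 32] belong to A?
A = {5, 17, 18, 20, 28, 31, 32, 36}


Set A = {5, 17, 18, 20, 28, 31, 32, 36}
Candidates: [4, 5, 23, 17, 31, 32]
Check each candidate:
4 ∉ A, 5 ∈ A, 23 ∉ A, 17 ∈ A, 31 ∈ A, 32 ∈ A
Count of candidates in A: 4

4


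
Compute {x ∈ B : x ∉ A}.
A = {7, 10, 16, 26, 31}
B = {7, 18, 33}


Set A = {7, 10, 16, 26, 31}
Set B = {7, 18, 33}
Check each element of B against A:
7 ∈ A, 18 ∉ A (include), 33 ∉ A (include)
Elements of B not in A: {18, 33}

{18, 33}


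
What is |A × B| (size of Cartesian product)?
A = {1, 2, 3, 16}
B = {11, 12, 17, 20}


Set A = {1, 2, 3, 16} has 4 elements.
Set B = {11, 12, 17, 20} has 4 elements.
|A × B| = |A| × |B| = 4 × 4 = 16

16


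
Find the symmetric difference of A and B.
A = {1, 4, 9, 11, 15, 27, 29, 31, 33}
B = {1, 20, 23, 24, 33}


Set A = {1, 4, 9, 11, 15, 27, 29, 31, 33}
Set B = {1, 20, 23, 24, 33}
A △ B = (A \ B) ∪ (B \ A)
Elements in A but not B: {4, 9, 11, 15, 27, 29, 31}
Elements in B but not A: {20, 23, 24}
A △ B = {4, 9, 11, 15, 20, 23, 24, 27, 29, 31}

{4, 9, 11, 15, 20, 23, 24, 27, 29, 31}


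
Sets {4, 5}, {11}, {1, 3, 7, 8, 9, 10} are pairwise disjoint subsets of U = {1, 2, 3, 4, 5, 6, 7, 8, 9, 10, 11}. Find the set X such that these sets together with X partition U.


U = {1, 2, 3, 4, 5, 6, 7, 8, 9, 10, 11}
Shown blocks: {4, 5}, {11}, {1, 3, 7, 8, 9, 10}
A partition's blocks are pairwise disjoint and cover U, so the missing block = U \ (union of shown blocks).
Union of shown blocks: {1, 3, 4, 5, 7, 8, 9, 10, 11}
Missing block = U \ (union) = {2, 6}

{2, 6}


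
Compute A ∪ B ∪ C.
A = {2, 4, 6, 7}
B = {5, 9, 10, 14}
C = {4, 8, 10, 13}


Set A = {2, 4, 6, 7}
Set B = {5, 9, 10, 14}
Set C = {4, 8, 10, 13}
First, A ∪ B = {2, 4, 5, 6, 7, 9, 10, 14}
Then, (A ∪ B) ∪ C = {2, 4, 5, 6, 7, 8, 9, 10, 13, 14}

{2, 4, 5, 6, 7, 8, 9, 10, 13, 14}


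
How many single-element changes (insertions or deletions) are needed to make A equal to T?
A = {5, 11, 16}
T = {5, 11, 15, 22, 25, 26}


Set A = {5, 11, 16}
Set T = {5, 11, 15, 22, 25, 26}
Elements to remove from A (in A, not in T): {16} → 1 removals
Elements to add to A (in T, not in A): {15, 22, 25, 26} → 4 additions
Total edits = 1 + 4 = 5

5


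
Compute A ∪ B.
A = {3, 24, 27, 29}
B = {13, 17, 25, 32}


Set A = {3, 24, 27, 29}
Set B = {13, 17, 25, 32}
A ∪ B includes all elements in either set.
Elements from A: {3, 24, 27, 29}
Elements from B not already included: {13, 17, 25, 32}
A ∪ B = {3, 13, 17, 24, 25, 27, 29, 32}

{3, 13, 17, 24, 25, 27, 29, 32}


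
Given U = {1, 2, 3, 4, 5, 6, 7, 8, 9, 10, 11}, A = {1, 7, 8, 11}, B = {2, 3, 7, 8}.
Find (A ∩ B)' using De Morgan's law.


U = {1, 2, 3, 4, 5, 6, 7, 8, 9, 10, 11}
A = {1, 7, 8, 11}, B = {2, 3, 7, 8}
A ∩ B = {7, 8}
(A ∩ B)' = U \ (A ∩ B) = {1, 2, 3, 4, 5, 6, 9, 10, 11}
Verification via A' ∪ B': A' = {2, 3, 4, 5, 6, 9, 10}, B' = {1, 4, 5, 6, 9, 10, 11}
A' ∪ B' = {1, 2, 3, 4, 5, 6, 9, 10, 11} ✓

{1, 2, 3, 4, 5, 6, 9, 10, 11}


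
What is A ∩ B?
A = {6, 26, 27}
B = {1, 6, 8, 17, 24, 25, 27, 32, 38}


Set A = {6, 26, 27}
Set B = {1, 6, 8, 17, 24, 25, 27, 32, 38}
A ∩ B includes only elements in both sets.
Check each element of A against B:
6 ✓, 26 ✗, 27 ✓
A ∩ B = {6, 27}

{6, 27}


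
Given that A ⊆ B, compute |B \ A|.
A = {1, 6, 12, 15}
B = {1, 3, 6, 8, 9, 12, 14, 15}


Set A = {1, 6, 12, 15}, |A| = 4
Set B = {1, 3, 6, 8, 9, 12, 14, 15}, |B| = 8
Since A ⊆ B: B \ A = {3, 8, 9, 14}
|B| - |A| = 8 - 4 = 4

4


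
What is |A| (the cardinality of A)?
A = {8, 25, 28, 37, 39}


Set A = {8, 25, 28, 37, 39}
Listing elements: 8, 25, 28, 37, 39
Counting: 5 elements
|A| = 5

5


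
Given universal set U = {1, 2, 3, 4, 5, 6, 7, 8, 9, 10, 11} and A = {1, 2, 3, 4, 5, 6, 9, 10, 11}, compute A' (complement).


Universal set U = {1, 2, 3, 4, 5, 6, 7, 8, 9, 10, 11}
Set A = {1, 2, 3, 4, 5, 6, 9, 10, 11}
A' = U \ A = elements in U but not in A
Checking each element of U:
1 (in A, exclude), 2 (in A, exclude), 3 (in A, exclude), 4 (in A, exclude), 5 (in A, exclude), 6 (in A, exclude), 7 (not in A, include), 8 (not in A, include), 9 (in A, exclude), 10 (in A, exclude), 11 (in A, exclude)
A' = {7, 8}

{7, 8}


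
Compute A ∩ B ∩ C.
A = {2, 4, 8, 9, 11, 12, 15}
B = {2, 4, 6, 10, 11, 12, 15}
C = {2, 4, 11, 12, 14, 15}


Set A = {2, 4, 8, 9, 11, 12, 15}
Set B = {2, 4, 6, 10, 11, 12, 15}
Set C = {2, 4, 11, 12, 14, 15}
First, A ∩ B = {2, 4, 11, 12, 15}
Then, (A ∩ B) ∩ C = {2, 4, 11, 12, 15}

{2, 4, 11, 12, 15}


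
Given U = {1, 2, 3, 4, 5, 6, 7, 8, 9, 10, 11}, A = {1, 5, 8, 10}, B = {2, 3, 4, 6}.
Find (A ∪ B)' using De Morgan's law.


U = {1, 2, 3, 4, 5, 6, 7, 8, 9, 10, 11}
A = {1, 5, 8, 10}, B = {2, 3, 4, 6}
A ∪ B = {1, 2, 3, 4, 5, 6, 8, 10}
(A ∪ B)' = U \ (A ∪ B) = {7, 9, 11}
Verification via A' ∩ B': A' = {2, 3, 4, 6, 7, 9, 11}, B' = {1, 5, 7, 8, 9, 10, 11}
A' ∩ B' = {7, 9, 11} ✓

{7, 9, 11}


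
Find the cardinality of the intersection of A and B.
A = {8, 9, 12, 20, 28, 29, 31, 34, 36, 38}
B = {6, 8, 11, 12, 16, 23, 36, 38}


Set A = {8, 9, 12, 20, 28, 29, 31, 34, 36, 38}
Set B = {6, 8, 11, 12, 16, 23, 36, 38}
A ∩ B = {8, 12, 36, 38}
|A ∩ B| = 4

4


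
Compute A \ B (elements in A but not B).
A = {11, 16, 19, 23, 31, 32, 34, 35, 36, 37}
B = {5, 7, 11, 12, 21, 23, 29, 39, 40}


Set A = {11, 16, 19, 23, 31, 32, 34, 35, 36, 37}
Set B = {5, 7, 11, 12, 21, 23, 29, 39, 40}
A \ B includes elements in A that are not in B.
Check each element of A:
11 (in B, remove), 16 (not in B, keep), 19 (not in B, keep), 23 (in B, remove), 31 (not in B, keep), 32 (not in B, keep), 34 (not in B, keep), 35 (not in B, keep), 36 (not in B, keep), 37 (not in B, keep)
A \ B = {16, 19, 31, 32, 34, 35, 36, 37}

{16, 19, 31, 32, 34, 35, 36, 37}


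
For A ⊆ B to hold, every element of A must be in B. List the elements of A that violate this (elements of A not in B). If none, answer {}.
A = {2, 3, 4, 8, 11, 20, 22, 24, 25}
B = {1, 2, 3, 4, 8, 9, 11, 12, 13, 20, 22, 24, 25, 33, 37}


Set A = {2, 3, 4, 8, 11, 20, 22, 24, 25}
Set B = {1, 2, 3, 4, 8, 9, 11, 12, 13, 20, 22, 24, 25, 33, 37}
Check each element of A against B:
2 ∈ B, 3 ∈ B, 4 ∈ B, 8 ∈ B, 11 ∈ B, 20 ∈ B, 22 ∈ B, 24 ∈ B, 25 ∈ B
Elements of A not in B: {}

{}


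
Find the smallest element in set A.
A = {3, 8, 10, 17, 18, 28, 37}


Set A = {3, 8, 10, 17, 18, 28, 37}
Elements in ascending order: 3, 8, 10, 17, 18, 28, 37
The smallest element is 3.

3


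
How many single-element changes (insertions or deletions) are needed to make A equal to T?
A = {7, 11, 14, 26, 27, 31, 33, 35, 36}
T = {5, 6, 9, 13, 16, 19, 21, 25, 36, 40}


Set A = {7, 11, 14, 26, 27, 31, 33, 35, 36}
Set T = {5, 6, 9, 13, 16, 19, 21, 25, 36, 40}
Elements to remove from A (in A, not in T): {7, 11, 14, 26, 27, 31, 33, 35} → 8 removals
Elements to add to A (in T, not in A): {5, 6, 9, 13, 16, 19, 21, 25, 40} → 9 additions
Total edits = 8 + 9 = 17

17


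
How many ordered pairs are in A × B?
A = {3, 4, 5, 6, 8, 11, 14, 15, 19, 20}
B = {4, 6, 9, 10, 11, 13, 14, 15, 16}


Set A = {3, 4, 5, 6, 8, 11, 14, 15, 19, 20} has 10 elements.
Set B = {4, 6, 9, 10, 11, 13, 14, 15, 16} has 9 elements.
|A × B| = |A| × |B| = 10 × 9 = 90

90


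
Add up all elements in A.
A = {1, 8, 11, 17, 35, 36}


Set A = {1, 8, 11, 17, 35, 36}
Sum = 1 + 8 + 11 + 17 + 35 + 36 = 108

108


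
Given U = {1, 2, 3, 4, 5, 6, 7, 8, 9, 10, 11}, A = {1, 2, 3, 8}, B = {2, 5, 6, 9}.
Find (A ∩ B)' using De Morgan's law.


U = {1, 2, 3, 4, 5, 6, 7, 8, 9, 10, 11}
A = {1, 2, 3, 8}, B = {2, 5, 6, 9}
A ∩ B = {2}
(A ∩ B)' = U \ (A ∩ B) = {1, 3, 4, 5, 6, 7, 8, 9, 10, 11}
Verification via A' ∪ B': A' = {4, 5, 6, 7, 9, 10, 11}, B' = {1, 3, 4, 7, 8, 10, 11}
A' ∪ B' = {1, 3, 4, 5, 6, 7, 8, 9, 10, 11} ✓

{1, 3, 4, 5, 6, 7, 8, 9, 10, 11}


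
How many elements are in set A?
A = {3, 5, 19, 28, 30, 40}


Set A = {3, 5, 19, 28, 30, 40}
Listing elements: 3, 5, 19, 28, 30, 40
Counting: 6 elements
|A| = 6

6


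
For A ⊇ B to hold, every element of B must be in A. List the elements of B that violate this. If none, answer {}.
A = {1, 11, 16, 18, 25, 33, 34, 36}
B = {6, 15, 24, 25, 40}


Set A = {1, 11, 16, 18, 25, 33, 34, 36}
Set B = {6, 15, 24, 25, 40}
Check each element of B against A:
6 ∉ A (include), 15 ∉ A (include), 24 ∉ A (include), 25 ∈ A, 40 ∉ A (include)
Elements of B not in A: {6, 15, 24, 40}

{6, 15, 24, 40}


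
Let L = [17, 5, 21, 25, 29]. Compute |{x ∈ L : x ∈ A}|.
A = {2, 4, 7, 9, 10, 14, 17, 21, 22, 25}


Set A = {2, 4, 7, 9, 10, 14, 17, 21, 22, 25}
Candidates: [17, 5, 21, 25, 29]
Check each candidate:
17 ∈ A, 5 ∉ A, 21 ∈ A, 25 ∈ A, 29 ∉ A
Count of candidates in A: 3

3


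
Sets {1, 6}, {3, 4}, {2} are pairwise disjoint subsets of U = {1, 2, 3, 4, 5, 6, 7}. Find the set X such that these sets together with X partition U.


U = {1, 2, 3, 4, 5, 6, 7}
Shown blocks: {1, 6}, {3, 4}, {2}
A partition's blocks are pairwise disjoint and cover U, so the missing block = U \ (union of shown blocks).
Union of shown blocks: {1, 2, 3, 4, 6}
Missing block = U \ (union) = {5, 7}

{5, 7}


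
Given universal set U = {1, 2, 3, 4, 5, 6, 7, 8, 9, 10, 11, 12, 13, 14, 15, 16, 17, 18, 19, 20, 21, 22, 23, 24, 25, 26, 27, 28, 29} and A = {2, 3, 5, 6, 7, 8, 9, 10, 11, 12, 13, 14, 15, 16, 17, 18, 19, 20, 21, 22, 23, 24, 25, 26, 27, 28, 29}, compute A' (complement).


Universal set U = {1, 2, 3, 4, 5, 6, 7, 8, 9, 10, 11, 12, 13, 14, 15, 16, 17, 18, 19, 20, 21, 22, 23, 24, 25, 26, 27, 28, 29}
Set A = {2, 3, 5, 6, 7, 8, 9, 10, 11, 12, 13, 14, 15, 16, 17, 18, 19, 20, 21, 22, 23, 24, 25, 26, 27, 28, 29}
A' = U \ A = elements in U but not in A
Checking each element of U:
1 (not in A, include), 2 (in A, exclude), 3 (in A, exclude), 4 (not in A, include), 5 (in A, exclude), 6 (in A, exclude), 7 (in A, exclude), 8 (in A, exclude), 9 (in A, exclude), 10 (in A, exclude), 11 (in A, exclude), 12 (in A, exclude), 13 (in A, exclude), 14 (in A, exclude), 15 (in A, exclude), 16 (in A, exclude), 17 (in A, exclude), 18 (in A, exclude), 19 (in A, exclude), 20 (in A, exclude), 21 (in A, exclude), 22 (in A, exclude), 23 (in A, exclude), 24 (in A, exclude), 25 (in A, exclude), 26 (in A, exclude), 27 (in A, exclude), 28 (in A, exclude), 29 (in A, exclude)
A' = {1, 4}

{1, 4}


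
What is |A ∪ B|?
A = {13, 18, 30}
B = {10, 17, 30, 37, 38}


Set A = {13, 18, 30}, |A| = 3
Set B = {10, 17, 30, 37, 38}, |B| = 5
A ∩ B = {30}, |A ∩ B| = 1
|A ∪ B| = |A| + |B| - |A ∩ B| = 3 + 5 - 1 = 7

7


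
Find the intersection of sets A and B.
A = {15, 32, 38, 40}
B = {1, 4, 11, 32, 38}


Set A = {15, 32, 38, 40}
Set B = {1, 4, 11, 32, 38}
A ∩ B includes only elements in both sets.
Check each element of A against B:
15 ✗, 32 ✓, 38 ✓, 40 ✗
A ∩ B = {32, 38}

{32, 38}


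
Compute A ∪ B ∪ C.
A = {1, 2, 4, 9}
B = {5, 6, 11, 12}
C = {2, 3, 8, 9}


Set A = {1, 2, 4, 9}
Set B = {5, 6, 11, 12}
Set C = {2, 3, 8, 9}
First, A ∪ B = {1, 2, 4, 5, 6, 9, 11, 12}
Then, (A ∪ B) ∪ C = {1, 2, 3, 4, 5, 6, 8, 9, 11, 12}

{1, 2, 3, 4, 5, 6, 8, 9, 11, 12}


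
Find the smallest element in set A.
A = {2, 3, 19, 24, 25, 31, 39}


Set A = {2, 3, 19, 24, 25, 31, 39}
Elements in ascending order: 2, 3, 19, 24, 25, 31, 39
The smallest element is 2.

2


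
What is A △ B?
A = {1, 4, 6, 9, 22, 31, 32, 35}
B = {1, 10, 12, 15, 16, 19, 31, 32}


Set A = {1, 4, 6, 9, 22, 31, 32, 35}
Set B = {1, 10, 12, 15, 16, 19, 31, 32}
A △ B = (A \ B) ∪ (B \ A)
Elements in A but not B: {4, 6, 9, 22, 35}
Elements in B but not A: {10, 12, 15, 16, 19}
A △ B = {4, 6, 9, 10, 12, 15, 16, 19, 22, 35}

{4, 6, 9, 10, 12, 15, 16, 19, 22, 35}


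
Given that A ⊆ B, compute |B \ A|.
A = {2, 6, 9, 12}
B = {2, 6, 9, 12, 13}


Set A = {2, 6, 9, 12}, |A| = 4
Set B = {2, 6, 9, 12, 13}, |B| = 5
Since A ⊆ B: B \ A = {13}
|B| - |A| = 5 - 4 = 1

1


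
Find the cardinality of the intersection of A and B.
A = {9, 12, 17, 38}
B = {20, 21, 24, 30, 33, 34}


Set A = {9, 12, 17, 38}
Set B = {20, 21, 24, 30, 33, 34}
A ∩ B = {}
|A ∩ B| = 0

0


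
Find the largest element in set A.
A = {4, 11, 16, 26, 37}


Set A = {4, 11, 16, 26, 37}
Elements in ascending order: 4, 11, 16, 26, 37
The largest element is 37.

37


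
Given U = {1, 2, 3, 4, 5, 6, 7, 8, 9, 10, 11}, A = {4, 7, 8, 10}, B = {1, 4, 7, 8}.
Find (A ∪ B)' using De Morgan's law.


U = {1, 2, 3, 4, 5, 6, 7, 8, 9, 10, 11}
A = {4, 7, 8, 10}, B = {1, 4, 7, 8}
A ∪ B = {1, 4, 7, 8, 10}
(A ∪ B)' = U \ (A ∪ B) = {2, 3, 5, 6, 9, 11}
Verification via A' ∩ B': A' = {1, 2, 3, 5, 6, 9, 11}, B' = {2, 3, 5, 6, 9, 10, 11}
A' ∩ B' = {2, 3, 5, 6, 9, 11} ✓

{2, 3, 5, 6, 9, 11}


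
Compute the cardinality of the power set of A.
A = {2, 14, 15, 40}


Set A = {2, 14, 15, 40}
|A| = 4
The power set P(A) contains all subsets of A.
|P(A)| = 2^|A| = 2^4 = 16

16


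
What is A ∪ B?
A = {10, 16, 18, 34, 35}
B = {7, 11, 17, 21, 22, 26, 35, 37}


Set A = {10, 16, 18, 34, 35}
Set B = {7, 11, 17, 21, 22, 26, 35, 37}
A ∪ B includes all elements in either set.
Elements from A: {10, 16, 18, 34, 35}
Elements from B not already included: {7, 11, 17, 21, 22, 26, 37}
A ∪ B = {7, 10, 11, 16, 17, 18, 21, 22, 26, 34, 35, 37}

{7, 10, 11, 16, 17, 18, 21, 22, 26, 34, 35, 37}


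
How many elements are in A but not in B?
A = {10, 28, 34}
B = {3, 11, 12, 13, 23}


Set A = {10, 28, 34}
Set B = {3, 11, 12, 13, 23}
A \ B = {10, 28, 34}
|A \ B| = 3

3


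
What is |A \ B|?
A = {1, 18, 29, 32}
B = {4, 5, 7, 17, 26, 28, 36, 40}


Set A = {1, 18, 29, 32}
Set B = {4, 5, 7, 17, 26, 28, 36, 40}
A \ B = {1, 18, 29, 32}
|A \ B| = 4

4


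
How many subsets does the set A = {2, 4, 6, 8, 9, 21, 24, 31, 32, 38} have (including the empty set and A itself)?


Set A = {2, 4, 6, 8, 9, 21, 24, 31, 32, 38}
|A| = 10
The power set P(A) contains all subsets of A.
|P(A)| = 2^|A| = 2^10 = 1024

1024


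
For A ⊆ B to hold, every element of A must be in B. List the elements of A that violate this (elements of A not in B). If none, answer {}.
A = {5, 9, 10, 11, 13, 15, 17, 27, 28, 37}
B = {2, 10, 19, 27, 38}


Set A = {5, 9, 10, 11, 13, 15, 17, 27, 28, 37}
Set B = {2, 10, 19, 27, 38}
Check each element of A against B:
5 ∉ B (include), 9 ∉ B (include), 10 ∈ B, 11 ∉ B (include), 13 ∉ B (include), 15 ∉ B (include), 17 ∉ B (include), 27 ∈ B, 28 ∉ B (include), 37 ∉ B (include)
Elements of A not in B: {5, 9, 11, 13, 15, 17, 28, 37}

{5, 9, 11, 13, 15, 17, 28, 37}


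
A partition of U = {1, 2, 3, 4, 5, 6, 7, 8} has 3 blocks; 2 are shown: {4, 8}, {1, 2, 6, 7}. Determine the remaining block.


U = {1, 2, 3, 4, 5, 6, 7, 8}
Shown blocks: {4, 8}, {1, 2, 6, 7}
A partition's blocks are pairwise disjoint and cover U, so the missing block = U \ (union of shown blocks).
Union of shown blocks: {1, 2, 4, 6, 7, 8}
Missing block = U \ (union) = {3, 5}

{3, 5}


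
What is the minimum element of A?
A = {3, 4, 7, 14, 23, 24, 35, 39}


Set A = {3, 4, 7, 14, 23, 24, 35, 39}
Elements in ascending order: 3, 4, 7, 14, 23, 24, 35, 39
The smallest element is 3.

3


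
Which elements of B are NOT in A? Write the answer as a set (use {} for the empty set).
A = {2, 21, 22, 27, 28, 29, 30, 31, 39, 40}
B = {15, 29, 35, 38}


Set A = {2, 21, 22, 27, 28, 29, 30, 31, 39, 40}
Set B = {15, 29, 35, 38}
Check each element of B against A:
15 ∉ A (include), 29 ∈ A, 35 ∉ A (include), 38 ∉ A (include)
Elements of B not in A: {15, 35, 38}

{15, 35, 38}


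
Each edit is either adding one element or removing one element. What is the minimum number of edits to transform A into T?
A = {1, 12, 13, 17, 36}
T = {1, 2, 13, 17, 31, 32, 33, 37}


Set A = {1, 12, 13, 17, 36}
Set T = {1, 2, 13, 17, 31, 32, 33, 37}
Elements to remove from A (in A, not in T): {12, 36} → 2 removals
Elements to add to A (in T, not in A): {2, 31, 32, 33, 37} → 5 additions
Total edits = 2 + 5 = 7

7


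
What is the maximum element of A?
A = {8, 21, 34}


Set A = {8, 21, 34}
Elements in ascending order: 8, 21, 34
The largest element is 34.

34


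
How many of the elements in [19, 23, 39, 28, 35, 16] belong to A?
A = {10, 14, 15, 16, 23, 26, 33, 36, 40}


Set A = {10, 14, 15, 16, 23, 26, 33, 36, 40}
Candidates: [19, 23, 39, 28, 35, 16]
Check each candidate:
19 ∉ A, 23 ∈ A, 39 ∉ A, 28 ∉ A, 35 ∉ A, 16 ∈ A
Count of candidates in A: 2

2


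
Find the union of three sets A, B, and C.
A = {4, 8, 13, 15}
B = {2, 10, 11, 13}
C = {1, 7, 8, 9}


Set A = {4, 8, 13, 15}
Set B = {2, 10, 11, 13}
Set C = {1, 7, 8, 9}
First, A ∪ B = {2, 4, 8, 10, 11, 13, 15}
Then, (A ∪ B) ∪ C = {1, 2, 4, 7, 8, 9, 10, 11, 13, 15}

{1, 2, 4, 7, 8, 9, 10, 11, 13, 15}


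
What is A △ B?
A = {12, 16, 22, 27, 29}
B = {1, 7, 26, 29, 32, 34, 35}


Set A = {12, 16, 22, 27, 29}
Set B = {1, 7, 26, 29, 32, 34, 35}
A △ B = (A \ B) ∪ (B \ A)
Elements in A but not B: {12, 16, 22, 27}
Elements in B but not A: {1, 7, 26, 32, 34, 35}
A △ B = {1, 7, 12, 16, 22, 26, 27, 32, 34, 35}

{1, 7, 12, 16, 22, 26, 27, 32, 34, 35}


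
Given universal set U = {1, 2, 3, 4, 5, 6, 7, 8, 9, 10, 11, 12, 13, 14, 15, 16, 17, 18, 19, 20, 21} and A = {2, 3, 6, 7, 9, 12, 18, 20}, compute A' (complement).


Universal set U = {1, 2, 3, 4, 5, 6, 7, 8, 9, 10, 11, 12, 13, 14, 15, 16, 17, 18, 19, 20, 21}
Set A = {2, 3, 6, 7, 9, 12, 18, 20}
A' = U \ A = elements in U but not in A
Checking each element of U:
1 (not in A, include), 2 (in A, exclude), 3 (in A, exclude), 4 (not in A, include), 5 (not in A, include), 6 (in A, exclude), 7 (in A, exclude), 8 (not in A, include), 9 (in A, exclude), 10 (not in A, include), 11 (not in A, include), 12 (in A, exclude), 13 (not in A, include), 14 (not in A, include), 15 (not in A, include), 16 (not in A, include), 17 (not in A, include), 18 (in A, exclude), 19 (not in A, include), 20 (in A, exclude), 21 (not in A, include)
A' = {1, 4, 5, 8, 10, 11, 13, 14, 15, 16, 17, 19, 21}

{1, 4, 5, 8, 10, 11, 13, 14, 15, 16, 17, 19, 21}


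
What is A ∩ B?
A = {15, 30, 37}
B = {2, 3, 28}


Set A = {15, 30, 37}
Set B = {2, 3, 28}
A ∩ B includes only elements in both sets.
Check each element of A against B:
15 ✗, 30 ✗, 37 ✗
A ∩ B = {}

{}


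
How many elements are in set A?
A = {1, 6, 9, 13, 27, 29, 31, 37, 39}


Set A = {1, 6, 9, 13, 27, 29, 31, 37, 39}
Listing elements: 1, 6, 9, 13, 27, 29, 31, 37, 39
Counting: 9 elements
|A| = 9

9


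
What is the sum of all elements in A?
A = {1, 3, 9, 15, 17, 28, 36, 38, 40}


Set A = {1, 3, 9, 15, 17, 28, 36, 38, 40}
Sum = 1 + 3 + 9 + 15 + 17 + 28 + 36 + 38 + 40 = 187

187


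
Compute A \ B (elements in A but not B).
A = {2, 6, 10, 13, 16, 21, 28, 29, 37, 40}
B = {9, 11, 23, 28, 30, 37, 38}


Set A = {2, 6, 10, 13, 16, 21, 28, 29, 37, 40}
Set B = {9, 11, 23, 28, 30, 37, 38}
A \ B includes elements in A that are not in B.
Check each element of A:
2 (not in B, keep), 6 (not in B, keep), 10 (not in B, keep), 13 (not in B, keep), 16 (not in B, keep), 21 (not in B, keep), 28 (in B, remove), 29 (not in B, keep), 37 (in B, remove), 40 (not in B, keep)
A \ B = {2, 6, 10, 13, 16, 21, 29, 40}

{2, 6, 10, 13, 16, 21, 29, 40}


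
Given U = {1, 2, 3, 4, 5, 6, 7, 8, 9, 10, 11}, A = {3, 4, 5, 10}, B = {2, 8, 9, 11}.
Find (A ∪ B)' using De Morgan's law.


U = {1, 2, 3, 4, 5, 6, 7, 8, 9, 10, 11}
A = {3, 4, 5, 10}, B = {2, 8, 9, 11}
A ∪ B = {2, 3, 4, 5, 8, 9, 10, 11}
(A ∪ B)' = U \ (A ∪ B) = {1, 6, 7}
Verification via A' ∩ B': A' = {1, 2, 6, 7, 8, 9, 11}, B' = {1, 3, 4, 5, 6, 7, 10}
A' ∩ B' = {1, 6, 7} ✓

{1, 6, 7}


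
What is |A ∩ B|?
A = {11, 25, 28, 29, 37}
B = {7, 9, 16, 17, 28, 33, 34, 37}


Set A = {11, 25, 28, 29, 37}
Set B = {7, 9, 16, 17, 28, 33, 34, 37}
A ∩ B = {28, 37}
|A ∩ B| = 2

2


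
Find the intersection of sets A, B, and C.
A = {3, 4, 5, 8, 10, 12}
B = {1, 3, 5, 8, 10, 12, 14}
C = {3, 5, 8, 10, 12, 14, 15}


Set A = {3, 4, 5, 8, 10, 12}
Set B = {1, 3, 5, 8, 10, 12, 14}
Set C = {3, 5, 8, 10, 12, 14, 15}
First, A ∩ B = {3, 5, 8, 10, 12}
Then, (A ∩ B) ∩ C = {3, 5, 8, 10, 12}

{3, 5, 8, 10, 12}


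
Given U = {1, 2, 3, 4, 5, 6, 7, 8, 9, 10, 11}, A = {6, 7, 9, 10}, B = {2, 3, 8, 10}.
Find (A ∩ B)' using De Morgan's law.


U = {1, 2, 3, 4, 5, 6, 7, 8, 9, 10, 11}
A = {6, 7, 9, 10}, B = {2, 3, 8, 10}
A ∩ B = {10}
(A ∩ B)' = U \ (A ∩ B) = {1, 2, 3, 4, 5, 6, 7, 8, 9, 11}
Verification via A' ∪ B': A' = {1, 2, 3, 4, 5, 8, 11}, B' = {1, 4, 5, 6, 7, 9, 11}
A' ∪ B' = {1, 2, 3, 4, 5, 6, 7, 8, 9, 11} ✓

{1, 2, 3, 4, 5, 6, 7, 8, 9, 11}


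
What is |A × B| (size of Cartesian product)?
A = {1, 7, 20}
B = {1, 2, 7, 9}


Set A = {1, 7, 20} has 3 elements.
Set B = {1, 2, 7, 9} has 4 elements.
|A × B| = |A| × |B| = 3 × 4 = 12

12


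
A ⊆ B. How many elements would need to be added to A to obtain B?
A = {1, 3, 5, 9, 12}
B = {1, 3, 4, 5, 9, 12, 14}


Set A = {1, 3, 5, 9, 12}, |A| = 5
Set B = {1, 3, 4, 5, 9, 12, 14}, |B| = 7
Since A ⊆ B: B \ A = {4, 14}
|B| - |A| = 7 - 5 = 2

2


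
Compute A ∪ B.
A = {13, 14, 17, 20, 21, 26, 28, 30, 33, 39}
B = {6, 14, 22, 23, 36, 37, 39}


Set A = {13, 14, 17, 20, 21, 26, 28, 30, 33, 39}
Set B = {6, 14, 22, 23, 36, 37, 39}
A ∪ B includes all elements in either set.
Elements from A: {13, 14, 17, 20, 21, 26, 28, 30, 33, 39}
Elements from B not already included: {6, 22, 23, 36, 37}
A ∪ B = {6, 13, 14, 17, 20, 21, 22, 23, 26, 28, 30, 33, 36, 37, 39}

{6, 13, 14, 17, 20, 21, 22, 23, 26, 28, 30, 33, 36, 37, 39}


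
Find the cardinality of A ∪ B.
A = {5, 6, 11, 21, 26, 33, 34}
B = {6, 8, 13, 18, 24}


Set A = {5, 6, 11, 21, 26, 33, 34}, |A| = 7
Set B = {6, 8, 13, 18, 24}, |B| = 5
A ∩ B = {6}, |A ∩ B| = 1
|A ∪ B| = |A| + |B| - |A ∩ B| = 7 + 5 - 1 = 11

11


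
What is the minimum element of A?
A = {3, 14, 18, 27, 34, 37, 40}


Set A = {3, 14, 18, 27, 34, 37, 40}
Elements in ascending order: 3, 14, 18, 27, 34, 37, 40
The smallest element is 3.

3


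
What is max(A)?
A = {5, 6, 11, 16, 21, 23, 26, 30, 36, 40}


Set A = {5, 6, 11, 16, 21, 23, 26, 30, 36, 40}
Elements in ascending order: 5, 6, 11, 16, 21, 23, 26, 30, 36, 40
The largest element is 40.

40
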